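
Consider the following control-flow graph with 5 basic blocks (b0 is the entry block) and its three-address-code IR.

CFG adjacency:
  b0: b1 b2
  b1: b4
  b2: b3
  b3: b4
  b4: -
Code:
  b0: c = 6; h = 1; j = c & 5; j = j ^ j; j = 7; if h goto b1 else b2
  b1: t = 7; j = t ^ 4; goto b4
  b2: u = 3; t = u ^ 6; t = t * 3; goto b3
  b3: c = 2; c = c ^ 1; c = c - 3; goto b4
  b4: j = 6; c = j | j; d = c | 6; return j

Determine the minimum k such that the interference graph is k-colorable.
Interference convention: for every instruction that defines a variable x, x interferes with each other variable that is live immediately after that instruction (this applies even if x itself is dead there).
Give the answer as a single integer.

Answer: 3

Working:
Block summaries:
  b0 def {c,h,j} use ∅
  b1 def {j,t} use ∅
  b2 def {t,u} use ∅
  b3 def {c} use ∅
  b4 def {c,d,j} use ∅

Backward fixpoint:
  live b0: ∅→∅
  live b1: ∅→∅
  live b2: ∅→∅
  live b3: ∅→∅
  live b4: ∅→∅

Conflict graph:
  c↔{h,j}
  d↔{j}
  h↔{c,j}
  j↔{c,d,h}
  t↔∅
  u↔∅

Colouring:
  {c,h,j} pairwise interfere (3-clique) ⇒ χ ≥ 3
  3-colouring: R0={j,t,u}  R1={c,d}  R2={h}
  χ = 3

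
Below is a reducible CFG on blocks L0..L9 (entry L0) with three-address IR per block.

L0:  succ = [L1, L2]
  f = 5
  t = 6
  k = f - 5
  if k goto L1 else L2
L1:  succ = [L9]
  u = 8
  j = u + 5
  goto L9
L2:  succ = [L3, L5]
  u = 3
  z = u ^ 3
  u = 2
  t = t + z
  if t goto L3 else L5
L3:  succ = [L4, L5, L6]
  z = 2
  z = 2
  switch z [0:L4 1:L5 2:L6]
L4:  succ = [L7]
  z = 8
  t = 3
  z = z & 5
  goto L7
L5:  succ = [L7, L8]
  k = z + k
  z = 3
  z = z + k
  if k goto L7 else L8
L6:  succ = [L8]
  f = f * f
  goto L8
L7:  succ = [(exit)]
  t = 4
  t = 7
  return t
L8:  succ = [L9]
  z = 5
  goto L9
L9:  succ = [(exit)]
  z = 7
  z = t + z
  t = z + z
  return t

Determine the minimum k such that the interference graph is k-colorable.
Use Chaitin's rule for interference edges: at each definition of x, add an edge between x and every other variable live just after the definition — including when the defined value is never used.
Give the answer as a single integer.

Answer: 5

Working:
Per-block:
  L0: {f,k,t} / ∅
  L1: {j,u} / ∅
  L2: {t,u,z} / {t}
  L3: {z} / ∅
  L4: {t,z} / ∅
  L5: {k,z} / {k,z}
  L6: {f} / {f}
  L7: {t} / ∅
  L8: {z} / ∅
  L9: {t,z} / {t}

Live sets:
  live L0: ∅→{f,k,t}
  live L1: {t}→{t}
  live L2: {f,k,t}→{f,k,t,z}
  live L3: {f,k,t}→{f,k,t,z}
  live L4: ∅→∅
  live L5: {k,t,z}→{t}
  live L6: {f,t}→{t}
  live L7: ∅→∅
  live L8: {t}→{t}
  live L9: {t}→∅

Interference:
  f: {k,t,u,z}
  j: {t}
  k: {f,t,u,z}
  t: {f,j,k,u,z}
  u: {f,k,t,z}
  z: {f,k,t,u}

Chromatic number:
  lower bound: {f,k,t,u,z} mutually conflict ⇒ χ ≥ 5
  assign f→c1 j→c1 k→c2 t→c0 u→c3 z→c4 — no edge inside a register ⇒ χ ≤ 5
  χ = 5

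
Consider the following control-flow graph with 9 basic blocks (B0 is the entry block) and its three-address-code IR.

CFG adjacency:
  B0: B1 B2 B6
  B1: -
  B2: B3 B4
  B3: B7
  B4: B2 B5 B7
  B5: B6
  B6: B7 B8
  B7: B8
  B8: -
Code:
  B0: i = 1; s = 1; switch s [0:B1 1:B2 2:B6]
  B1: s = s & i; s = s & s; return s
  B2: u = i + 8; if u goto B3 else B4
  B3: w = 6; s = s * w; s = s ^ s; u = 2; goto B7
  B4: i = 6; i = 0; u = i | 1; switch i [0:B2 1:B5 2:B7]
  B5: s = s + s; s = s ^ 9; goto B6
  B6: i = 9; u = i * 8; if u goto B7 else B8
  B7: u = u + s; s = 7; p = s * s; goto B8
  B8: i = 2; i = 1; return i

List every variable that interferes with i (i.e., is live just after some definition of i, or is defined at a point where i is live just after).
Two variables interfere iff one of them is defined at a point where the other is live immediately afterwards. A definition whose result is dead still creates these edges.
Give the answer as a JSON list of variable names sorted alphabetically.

Block summaries:
  B0 def {i,s} use ∅
  B1 def {s} use {i,s}
  B2 def {u} use {i}
  B3 def {s,u,w} use {s}
  B4 def {i,u} use ∅
  B5 def {s} use {s}
  B6 def {i,u} use ∅
  B7 def {p,s,u} use {s,u}
  B8 def {i} use ∅

Liveness:
  B0: in=∅ out={i,s}
  B1: in={i,s} out=∅
  B2: in={i,s} out={s}
  B3: in={s} out={s,u}
  B4: in={s} out={i,s,u}
  B5: in={s} out={s}
  B6: in={s} out={s,u}
  B7: in={s,u} out=∅
  B8: in=∅ out=∅

Conflict graph:
  i↔{s,u}
  p↔∅
  s↔{i,u,w}
  u↔{i,s}
  w↔{s}

N(i) = ["s", "u"]

Answer: ["s", "u"]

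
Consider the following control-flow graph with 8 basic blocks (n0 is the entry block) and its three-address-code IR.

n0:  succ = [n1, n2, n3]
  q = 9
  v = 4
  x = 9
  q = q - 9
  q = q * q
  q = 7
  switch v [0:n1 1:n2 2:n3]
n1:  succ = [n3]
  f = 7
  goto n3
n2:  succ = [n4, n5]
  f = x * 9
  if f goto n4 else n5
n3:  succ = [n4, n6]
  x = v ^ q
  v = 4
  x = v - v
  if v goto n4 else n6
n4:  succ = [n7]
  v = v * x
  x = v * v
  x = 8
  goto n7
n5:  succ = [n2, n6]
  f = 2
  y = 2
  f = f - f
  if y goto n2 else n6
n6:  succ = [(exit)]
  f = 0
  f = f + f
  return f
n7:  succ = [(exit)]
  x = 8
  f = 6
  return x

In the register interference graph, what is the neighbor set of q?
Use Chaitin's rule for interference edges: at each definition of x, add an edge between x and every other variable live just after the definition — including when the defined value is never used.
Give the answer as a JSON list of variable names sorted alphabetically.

Answer: ["f", "v", "x"]

Derivation:
Per-block:
  n0 def {q,v,x} use ∅
  n1 def {f} use ∅
  n2 def {f} use {x}
  n3 def {v,x} use {q,v}
  n4 def {v,x} use {v,x}
  n5 def {f,y} use ∅
  n6 def {f} use ∅
  n7 def {f,x} use ∅

Liveness:
  live n0: ∅→{q,v,x}
  live n1: {q,v}→{q,v}
  live n2: {v,x}→{v,x}
  live n3: {q,v}→{v,x}
  live n4: {v,x}→∅
  live n5: {v,x}→{v,x}
  live n6: ∅→∅
  live n7: ∅→∅

Interference:
  f↔{q,v,x,y}
  q↔{f,v,x}
  v↔{f,q,x,y}
  x↔{f,q,v,y}
  y↔{f,v,x}

N(q) = ["f", "v", "x"]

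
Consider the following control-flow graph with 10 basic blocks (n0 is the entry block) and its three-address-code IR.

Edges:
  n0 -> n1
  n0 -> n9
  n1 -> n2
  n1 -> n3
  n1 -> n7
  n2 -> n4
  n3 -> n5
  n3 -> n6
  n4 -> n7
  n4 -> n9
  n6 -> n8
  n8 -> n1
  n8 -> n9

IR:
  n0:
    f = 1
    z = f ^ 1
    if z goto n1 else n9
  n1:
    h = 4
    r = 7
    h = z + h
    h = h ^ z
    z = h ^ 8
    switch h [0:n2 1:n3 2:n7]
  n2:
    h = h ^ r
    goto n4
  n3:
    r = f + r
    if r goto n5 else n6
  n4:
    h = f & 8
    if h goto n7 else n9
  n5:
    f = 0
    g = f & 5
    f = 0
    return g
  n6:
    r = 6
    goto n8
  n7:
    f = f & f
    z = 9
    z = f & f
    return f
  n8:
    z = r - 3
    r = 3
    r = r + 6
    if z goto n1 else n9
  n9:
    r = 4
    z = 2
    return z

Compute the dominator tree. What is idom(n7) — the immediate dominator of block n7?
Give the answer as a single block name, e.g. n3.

Answer: n1

Analysis:
idom tree: n1←n0 n2←n1 n3←n1 n4←n2 n5←n3 n6←n3 n7←n1 n8←n6 n9←n0
Dom∩ at merges:
  n1: preds {n0,n8}: {n0} ∩ {n0,n1,n3,n6,n8} = {n0}; idom=n0
  n7: preds {n1,n4}: {n0,n1} ∩ {n0,n1,n2,n4} = {n0,n1}; idom=n1
  n9: preds {n0,n4,n8}: {n0} ∩ {n0,n1,n2,n4} ∩ {n0,n1,n3,n6,n8} = {n0}; idom=n0

idom(n7) = n1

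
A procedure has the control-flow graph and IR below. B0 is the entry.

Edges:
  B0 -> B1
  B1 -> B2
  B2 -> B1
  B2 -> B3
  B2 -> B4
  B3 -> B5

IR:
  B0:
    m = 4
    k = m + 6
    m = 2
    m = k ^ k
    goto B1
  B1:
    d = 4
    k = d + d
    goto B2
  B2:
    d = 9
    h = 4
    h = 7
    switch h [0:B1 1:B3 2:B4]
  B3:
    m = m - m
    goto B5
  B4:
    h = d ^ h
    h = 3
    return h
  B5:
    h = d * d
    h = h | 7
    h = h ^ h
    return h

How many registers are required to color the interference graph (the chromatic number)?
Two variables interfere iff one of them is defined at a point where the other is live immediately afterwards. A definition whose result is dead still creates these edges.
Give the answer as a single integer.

Answer: 3

Analysis:
Per-block:
  B0: def={k,m} ue=∅
  B1: def={d,k} ue=∅
  B2: def={d,h} ue=∅
  B3: def={m} ue={m}
  B4: def={h} ue={d,h}
  B5: def={h} ue={d}

Live sets:
  B0: in=∅ out={m}
  B1: in={m} out={m}
  B2: in={m} out={d,h,m}
  B3: in={d,m} out={d}
  B4: in={d,h} out=∅
  B5: in={d} out=∅

Interfere edges:
  d↔{h,m}
  h↔{d,m}
  k↔{m}
  m↔{d,h,k}

Registers:
  {d,h,m} pairwise interfere (3-clique) ⇒ χ ≥ 3
  assign d→c1 h→c2 k→c1 m→c0 — no edge inside a register ⇒ χ ≤ 3
  χ = 3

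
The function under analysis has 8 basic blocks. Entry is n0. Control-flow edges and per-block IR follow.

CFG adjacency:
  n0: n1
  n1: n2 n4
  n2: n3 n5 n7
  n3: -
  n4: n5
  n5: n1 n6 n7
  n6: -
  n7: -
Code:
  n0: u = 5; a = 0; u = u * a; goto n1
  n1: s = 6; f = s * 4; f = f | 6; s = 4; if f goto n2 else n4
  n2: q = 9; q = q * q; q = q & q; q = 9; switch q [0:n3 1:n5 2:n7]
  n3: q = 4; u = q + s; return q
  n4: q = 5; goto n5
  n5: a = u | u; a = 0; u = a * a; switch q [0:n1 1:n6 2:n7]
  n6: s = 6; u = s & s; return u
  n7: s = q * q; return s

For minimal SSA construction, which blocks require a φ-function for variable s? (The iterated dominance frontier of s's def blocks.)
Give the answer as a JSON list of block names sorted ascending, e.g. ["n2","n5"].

idom tree: n1←n0 n2←n1 n3←n2 n4←n1 n5←n1 n6←n5 n7←n1
Dom∩ at merges:
  n1: preds {n0,n5}: {n0} ∩ {n0,n1,n5} = {n0}; idom=n0
  n5: preds {n2,n4}: {n0,n1,n2} ∩ {n0,n1,n4} = {n0,n1}; idom=n1
  n7: preds {n2,n5}: {n0,n1,n2} ∩ {n0,n1,n5} = {n0,n1}; idom=n1

DF derivation:
  n1←n0: walk · to n0
  n1←n5: walk n5→n1 to n0
  n5←n2: walk n2 to n1
  n5←n4: walk n4 to n1
  n7←n2: walk n2 to n1
  n7←n5: walk n5 to n1
  n0: DF=∅
  n1: DF={n1}
  n2: DF={n5,n7}
  n3: DF=∅
  n4: DF={n5}
  n5: DF={n1,n7}
  n6: DF=∅
  n7: DF=∅

φ for s: defs {n1,n6,n7}
  DF⁺ = {n1}

Answer: ["n1"]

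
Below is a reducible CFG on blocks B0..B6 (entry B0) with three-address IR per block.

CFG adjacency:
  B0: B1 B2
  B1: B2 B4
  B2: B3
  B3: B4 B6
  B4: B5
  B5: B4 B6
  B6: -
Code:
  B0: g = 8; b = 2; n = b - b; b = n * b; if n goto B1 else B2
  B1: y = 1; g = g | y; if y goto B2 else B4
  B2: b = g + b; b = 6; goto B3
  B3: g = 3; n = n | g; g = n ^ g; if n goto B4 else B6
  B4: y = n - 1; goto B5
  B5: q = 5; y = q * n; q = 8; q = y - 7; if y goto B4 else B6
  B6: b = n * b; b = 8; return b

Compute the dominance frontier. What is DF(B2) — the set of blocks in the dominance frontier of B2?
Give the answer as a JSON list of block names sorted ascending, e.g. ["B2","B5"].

Answer: ["B4", "B6"]

Working:
idom tree: B1←B0 B2←B0 B3←B2 B4←B0 B5←B4 B6←B0
Join-block Dom:
  B2: preds {B0,B1}: {B0} ∩ {B0,B1} = {B0}; idom=B0
  B4: preds {B1,B3,B5}: {B0,B1} ∩ {B0,B2,B3} ∩ {B0,B4,B5} = {B0}; idom=B0
  B6: preds {B3,B5}: {B0,B2,B3} ∩ {B0,B4,B5} = {B0}; idom=B0

DF derivation:
  join B2 pred B0: · stop@B0
  join B2 pred B1: B1 stop@B0
  join B4 pred B1: B1 stop@B0
  join B4 pred B3: B3→B2 stop@B0
  join B4 pred B5: B5→B4 stop@B0
  join B6 pred B3: B3→B2 stop@B0
  join B6 pred B5: B5→B4 stop@B0
  B0: DF=∅
  B1: DF={B2,B4}
  B2: DF={B4,B6}
  B3: DF={B4,B6}
  B4: DF={B4,B6}
  B5: DF={B4,B6}
  B6: DF=∅

DF(B2) = ["B4", "B6"]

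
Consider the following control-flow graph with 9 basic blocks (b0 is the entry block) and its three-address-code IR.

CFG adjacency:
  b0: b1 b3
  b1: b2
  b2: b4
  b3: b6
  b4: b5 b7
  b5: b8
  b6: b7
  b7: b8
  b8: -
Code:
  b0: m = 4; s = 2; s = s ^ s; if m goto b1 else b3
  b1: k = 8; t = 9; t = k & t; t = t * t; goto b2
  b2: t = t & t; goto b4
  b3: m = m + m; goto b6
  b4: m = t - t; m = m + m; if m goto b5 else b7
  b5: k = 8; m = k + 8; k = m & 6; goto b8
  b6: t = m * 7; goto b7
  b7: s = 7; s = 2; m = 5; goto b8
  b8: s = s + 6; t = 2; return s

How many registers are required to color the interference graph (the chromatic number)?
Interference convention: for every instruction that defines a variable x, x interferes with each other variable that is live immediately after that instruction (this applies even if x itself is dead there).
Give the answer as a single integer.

def/use:
  b0 def {m,s} use ∅
  b1 def {k,t} use ∅
  b2 def {t} use {t}
  b3 def {m} use {m}
  b4 def {m} use {t}
  b5 def {k,m} use ∅
  b6 def {t} use {m}
  b7 def {m,s} use ∅
  b8 def {s,t} use {s}

Liveness:
  live b0: ∅→{m,s}
  live b1: {s}→{s,t}
  live b2: {s,t}→{s,t}
  live b3: {m}→{m}
  live b4: {s,t}→{s}
  live b5: {s}→{s}
  live b6: {m}→∅
  live b7: ∅→{s}
  live b8: {s}→∅

Conflict graph:
  k — {s,t}
  m — {s}
  s — {k,m,t}
  t — {k,s}

Registers:
  {k,s,t} pairwise interfere (3-clique) ⇒ χ ≥ 3
  3-colouring: R0={s}  R1={k,m}  R2={t}
  χ = 3

Answer: 3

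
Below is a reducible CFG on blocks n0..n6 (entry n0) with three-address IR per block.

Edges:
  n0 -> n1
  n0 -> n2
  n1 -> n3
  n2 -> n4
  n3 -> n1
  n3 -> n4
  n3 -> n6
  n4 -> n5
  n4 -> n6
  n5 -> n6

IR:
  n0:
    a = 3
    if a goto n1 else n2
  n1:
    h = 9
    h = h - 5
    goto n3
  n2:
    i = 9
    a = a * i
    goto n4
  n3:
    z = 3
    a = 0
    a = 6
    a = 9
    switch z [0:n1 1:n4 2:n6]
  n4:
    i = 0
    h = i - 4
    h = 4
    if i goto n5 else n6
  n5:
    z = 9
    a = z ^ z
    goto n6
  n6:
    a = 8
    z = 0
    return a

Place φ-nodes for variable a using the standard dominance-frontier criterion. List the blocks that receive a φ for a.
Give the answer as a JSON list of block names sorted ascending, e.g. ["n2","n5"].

Answer: ["n1", "n4", "n6"]

Analysis:
idom tree: n1←n0 n2←n0 n3←n1 n4←n0 n5←n4 n6←n0
Join-block Dom:
  n1: preds {n0,n3}: {n0} ∩ {n0,n1,n3} = {n0}; idom=n0
  n4: preds {n2,n3}: {n0,n2} ∩ {n0,n1,n3} = {n0}; idom=n0
  n6: preds {n3,n4,n5}: {n0,n1,n3} ∩ {n0,n4} ∩ {n0,n4,n5} = {n0}; idom=n0

Frontier:
  join n1 pred n0: · stop@n0
  join n1 pred n3: n3→n1 stop@n0
  join n4 pred n2: n2 stop@n0
  join n4 pred n3: n3→n1 stop@n0
  join n6 pred n3: n3→n1 stop@n0
  join n6 pred n4: n4 stop@n0
  join n6 pred n5: n5→n4 stop@n0
  n0: DF=∅
  n1: DF={n1,n4,n6}
  n2: DF={n4}
  n3: DF={n1,n4,n6}
  n4: DF={n6}
  n5: DF={n6}
  n6: DF=∅

φ for a: defs {n0,n2,n3,n5,n6}
  DF⁺ = {n1,n4,n6}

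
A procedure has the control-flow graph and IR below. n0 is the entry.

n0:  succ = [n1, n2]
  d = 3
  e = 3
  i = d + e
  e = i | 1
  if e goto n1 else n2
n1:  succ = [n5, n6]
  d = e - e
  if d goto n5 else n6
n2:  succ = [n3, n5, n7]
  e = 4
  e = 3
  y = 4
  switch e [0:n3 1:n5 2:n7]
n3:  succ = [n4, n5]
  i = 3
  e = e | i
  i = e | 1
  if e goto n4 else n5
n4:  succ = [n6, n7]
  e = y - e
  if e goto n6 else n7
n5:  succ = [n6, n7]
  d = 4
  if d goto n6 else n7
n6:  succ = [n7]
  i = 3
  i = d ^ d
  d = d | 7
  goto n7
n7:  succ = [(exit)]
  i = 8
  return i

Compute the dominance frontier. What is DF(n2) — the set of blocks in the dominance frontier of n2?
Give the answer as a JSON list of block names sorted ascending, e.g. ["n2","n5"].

Answer: ["n5", "n6", "n7"]

Working:
idom tree: n1←n0 n2←n0 n3←n2 n4←n3 n5←n0 n6←n0 n7←n0
Dom at joins:
  n5: preds {n1,n2,n3}: {n0,n1} ∩ {n0,n2} ∩ {n0,n2,n3} = {n0}; idom=n0
  n6: preds {n1,n4,n5}: {n0,n1} ∩ {n0,n2,n3,n4} ∩ {n0,n5} = {n0}; idom=n0
  n7: preds {n2,n4,n5,n6}: {n0,n2} ∩ {n0,n2,n3,n4} ∩ {n0,n5} ∩ {n0,n6} = {n0}; idom=n0

DF derivation:
  join n5 pred n1: n1 stop@n0
  join n5 pred n2: n2 stop@n0
  join n5 pred n3: n3→n2 stop@n0
  join n6 pred n1: n1 stop@n0
  join n6 pred n4: n4→n3→n2 stop@n0
  join n6 pred n5: n5 stop@n0
  join n7 pred n2: n2 stop@n0
  join n7 pred n4: n4→n3→n2 stop@n0
  join n7 pred n5: n5 stop@n0
  join n7 pred n6: n6 stop@n0
  n0: DF=∅
  n1: DF={n5,n6}
  n2: DF={n5,n6,n7}
  n3: DF={n5,n6,n7}
  n4: DF={n6,n7}
  n5: DF={n6,n7}
  n6: DF={n7}
  n7: DF=∅

DF(n2) = ["n5", "n6", "n7"]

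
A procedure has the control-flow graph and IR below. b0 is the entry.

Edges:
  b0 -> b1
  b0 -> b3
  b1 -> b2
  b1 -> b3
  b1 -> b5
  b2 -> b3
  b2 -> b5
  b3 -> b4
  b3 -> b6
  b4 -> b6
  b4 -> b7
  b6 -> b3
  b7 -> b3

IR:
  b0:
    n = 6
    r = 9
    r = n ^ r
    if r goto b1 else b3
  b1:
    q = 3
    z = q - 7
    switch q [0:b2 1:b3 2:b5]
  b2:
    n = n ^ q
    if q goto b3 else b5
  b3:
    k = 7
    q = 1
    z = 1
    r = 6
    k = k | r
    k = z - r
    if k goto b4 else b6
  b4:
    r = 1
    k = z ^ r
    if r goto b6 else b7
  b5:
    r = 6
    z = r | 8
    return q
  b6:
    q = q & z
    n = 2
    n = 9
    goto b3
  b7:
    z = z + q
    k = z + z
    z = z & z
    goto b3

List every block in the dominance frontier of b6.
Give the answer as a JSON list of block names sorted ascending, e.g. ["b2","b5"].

idom tree: b1←b0 b2←b1 b3←b0 b4←b3 b5←b1 b6←b3 b7←b4
Dom at joins:
  b3: preds {b0,b1,b2,b6,b7}: {b0} ∩ {b0,b1} ∩ {b0,b1,b2} ∩ {b0,b3,b6} ∩ {b0,b3,b4,b7} = {b0}; idom=b0
  b5: preds {b1,b2}: {b0,b1} ∩ {b0,b1,b2} = {b0,b1}; idom=b1
  b6: preds {b3,b4}: {b0,b3} ∩ {b0,b3,b4} = {b0,b3}; idom=b3

Frontier:
  join b3 pred b0: · stop@b0
  join b3 pred b1: b1 stop@b0
  join b3 pred b2: b2→b1 stop@b0
  join b3 pred b6: b6→b3 stop@b0
  join b3 pred b7: b7→b4→b3 stop@b0
  join b5 pred b1: · stop@b1
  join b5 pred b2: b2 stop@b1
  join b6 pred b3: · stop@b3
  join b6 pred b4: b4 stop@b3
  b0: DF=∅
  b1: DF={b3}
  b2: DF={b3,b5}
  b3: DF={b3}
  b4: DF={b3,b6}
  b5: DF=∅
  b6: DF={b3}
  b7: DF={b3}

DF(b6) = ["b3"]

Answer: ["b3"]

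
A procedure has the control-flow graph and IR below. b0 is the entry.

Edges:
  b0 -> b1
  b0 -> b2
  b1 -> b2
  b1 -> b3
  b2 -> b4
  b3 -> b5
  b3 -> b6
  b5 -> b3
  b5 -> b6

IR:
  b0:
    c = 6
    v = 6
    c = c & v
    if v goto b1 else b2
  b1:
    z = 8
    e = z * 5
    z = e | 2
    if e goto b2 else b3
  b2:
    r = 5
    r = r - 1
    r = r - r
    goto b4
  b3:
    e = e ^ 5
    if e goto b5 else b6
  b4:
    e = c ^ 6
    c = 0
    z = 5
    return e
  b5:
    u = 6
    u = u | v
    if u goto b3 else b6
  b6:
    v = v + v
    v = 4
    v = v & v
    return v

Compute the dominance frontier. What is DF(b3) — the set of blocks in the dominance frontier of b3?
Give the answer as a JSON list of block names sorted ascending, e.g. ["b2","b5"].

Answer: ["b3"]

Working:
idom tree: b1←b0 b2←b0 b3←b1 b4←b2 b5←b3 b6←b3
Dom∩ at merges:
  b2: preds {b0,b1}: {b0} ∩ {b0,b1} = {b0}; idom=b0
  b3: preds {b1,b5}: {b0,b1} ∩ {b0,b1,b3,b5} = {b0,b1}; idom=b1
  b6: preds {b3,b5}: {b0,b1,b3} ∩ {b0,b1,b3,b5} = {b0,b1,b3}; idom=b3

DF derivation:
  join b2 pred b0: · stop@b0
  join b2 pred b1: b1 stop@b0
  join b3 pred b1: · stop@b1
  join b3 pred b5: b5→b3 stop@b1
  join b6 pred b3: · stop@b3
  join b6 pred b5: b5 stop@b3
  b0 → ∅
  b1 → {b2}
  b2 → ∅
  b3 → {b3}
  b4 → ∅
  b5 → {b3,b6}
  b6 → ∅

DF(b3) = ["b3"]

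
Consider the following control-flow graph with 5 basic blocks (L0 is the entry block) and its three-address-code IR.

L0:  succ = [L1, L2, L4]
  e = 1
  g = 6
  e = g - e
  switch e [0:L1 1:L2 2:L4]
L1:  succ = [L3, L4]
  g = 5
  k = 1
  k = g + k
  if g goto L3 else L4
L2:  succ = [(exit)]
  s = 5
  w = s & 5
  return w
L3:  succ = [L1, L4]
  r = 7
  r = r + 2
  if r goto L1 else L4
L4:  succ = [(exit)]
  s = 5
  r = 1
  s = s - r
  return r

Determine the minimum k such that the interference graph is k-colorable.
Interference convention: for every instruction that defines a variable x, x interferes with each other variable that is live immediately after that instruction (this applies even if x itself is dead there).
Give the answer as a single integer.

Answer: 2

Analysis:
Per-block:
  L0: def={e,g} ue=∅
  L1: def={g,k} ue=∅
  L2: def={s,w} ue=∅
  L3: def={r} ue=∅
  L4: def={r,s} ue=∅

Liveness:
  L0: in=∅ out=∅
  L1: in=∅ out=∅
  L2: in=∅ out=∅
  L3: in=∅ out=∅
  L4: in=∅ out=∅

Interfere edges:
  e — {g}
  g — {e,k}
  k — {g}
  r — {s}
  s — {r}
  w — ∅

Colouring:
  {e,g} pairwise interfere (2-clique) ⇒ χ ≥ 2
  2-colouring: R0={g,r,w}  R1={e,k,s}
  χ = 2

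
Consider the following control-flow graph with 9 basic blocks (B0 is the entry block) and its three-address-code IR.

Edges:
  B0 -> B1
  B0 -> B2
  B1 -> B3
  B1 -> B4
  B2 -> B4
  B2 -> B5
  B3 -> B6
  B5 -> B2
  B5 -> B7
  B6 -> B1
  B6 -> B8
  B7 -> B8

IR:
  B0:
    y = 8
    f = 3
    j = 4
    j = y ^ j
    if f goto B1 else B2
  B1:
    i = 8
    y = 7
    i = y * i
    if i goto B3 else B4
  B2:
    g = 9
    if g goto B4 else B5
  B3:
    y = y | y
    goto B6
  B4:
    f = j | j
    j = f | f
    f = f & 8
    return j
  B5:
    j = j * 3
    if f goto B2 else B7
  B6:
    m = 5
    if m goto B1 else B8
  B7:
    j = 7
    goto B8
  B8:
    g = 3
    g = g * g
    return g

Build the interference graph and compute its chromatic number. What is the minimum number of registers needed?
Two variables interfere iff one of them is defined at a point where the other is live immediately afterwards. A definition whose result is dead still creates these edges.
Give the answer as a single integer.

def/use:
  B0 def {f,j,y} use ∅
  B1 def {i,y} use ∅
  B2 def {g} use ∅
  B3 def {y} use {y}
  B4 def {f,j} use {j}
  B5 def {j} use {f,j}
  B6 def {m} use ∅
  B7 def {j} use ∅
  B8 def {g} use ∅

Live sets:
  B0 li=∅ lo={f,j}
  B1 li={j} lo={j,y}
  B2 li={f,j} lo={f,j}
  B3 li={j,y} lo={j}
  B4 li={j} lo=∅
  B5 li={f,j} lo={f,j}
  B6 li={j} lo={j}
  B7 li=∅ lo=∅
  B8 li=∅ lo=∅

Conflict graph:
  f — {g,j,y}
  g — {f,j}
  i — {j,y}
  j — {f,g,i,m,y}
  m — {j}
  y — {f,i,j}

Colouring:
  {f,g,j} pairwise interfere (3-clique) ⇒ χ ≥ 3
  3-colouring: R0={j}  R1={f,i,m}  R2={g,y}
  χ = 3

Answer: 3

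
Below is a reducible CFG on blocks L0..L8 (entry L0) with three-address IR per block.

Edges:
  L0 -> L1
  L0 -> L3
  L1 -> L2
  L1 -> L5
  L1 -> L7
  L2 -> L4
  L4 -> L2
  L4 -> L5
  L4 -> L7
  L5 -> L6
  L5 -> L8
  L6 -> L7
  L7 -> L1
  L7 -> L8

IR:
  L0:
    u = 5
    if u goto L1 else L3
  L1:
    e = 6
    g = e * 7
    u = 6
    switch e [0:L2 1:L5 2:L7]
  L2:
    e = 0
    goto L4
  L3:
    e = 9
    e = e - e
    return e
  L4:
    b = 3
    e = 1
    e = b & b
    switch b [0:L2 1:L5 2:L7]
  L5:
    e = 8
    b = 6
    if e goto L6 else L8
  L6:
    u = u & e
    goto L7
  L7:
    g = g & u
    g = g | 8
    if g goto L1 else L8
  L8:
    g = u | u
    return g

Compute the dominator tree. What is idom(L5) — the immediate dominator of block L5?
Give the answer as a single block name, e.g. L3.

Answer: L1

Working:
idom tree: L1←L0 L2←L1 L3←L0 L4←L2 L5←L1 L6←L5 L7←L1 L8←L1
Join-block Dom:
  L1: preds {L0,L7}: {L0} ∩ {L0,L1,L7} = {L0}; idom=L0
  L2: preds {L1,L4}: {L0,L1} ∩ {L0,L1,L2,L4} = {L0,L1}; idom=L1
  L5: preds {L1,L4}: {L0,L1} ∩ {L0,L1,L2,L4} = {L0,L1}; idom=L1
  L7: preds {L1,L4,L6}: {L0,L1} ∩ {L0,L1,L2,L4} ∩ {L0,L1,L5,L6} = {L0,L1}; idom=L1
  L8: preds {L5,L7}: {L0,L1,L5} ∩ {L0,L1,L7} = {L0,L1}; idom=L1

idom(L5) = L1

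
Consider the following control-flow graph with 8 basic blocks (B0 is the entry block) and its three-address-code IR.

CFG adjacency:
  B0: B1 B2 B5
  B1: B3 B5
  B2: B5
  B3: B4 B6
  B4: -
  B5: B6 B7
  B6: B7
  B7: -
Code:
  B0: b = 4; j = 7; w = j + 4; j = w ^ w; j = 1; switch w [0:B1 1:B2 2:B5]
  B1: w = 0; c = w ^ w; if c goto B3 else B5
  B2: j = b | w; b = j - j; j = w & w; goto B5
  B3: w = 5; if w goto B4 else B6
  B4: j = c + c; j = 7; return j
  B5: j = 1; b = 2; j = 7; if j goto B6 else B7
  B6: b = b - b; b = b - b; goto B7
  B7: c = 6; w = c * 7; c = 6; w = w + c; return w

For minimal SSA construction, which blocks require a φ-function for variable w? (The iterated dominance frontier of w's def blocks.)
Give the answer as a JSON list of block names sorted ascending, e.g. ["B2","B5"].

idom tree: B1←B0 B2←B0 B3←B1 B4←B3 B5←B0 B6←B0 B7←B0
Join-block Dom:
  B5: preds {B0,B1,B2}: {B0} ∩ {B0,B1} ∩ {B0,B2} = {B0}; idom=B0
  B6: preds {B3,B5}: {B0,B1,B3} ∩ {B0,B5} = {B0}; idom=B0
  B7: preds {B5,B6}: {B0,B5} ∩ {B0,B6} = {B0}; idom=B0

DF derivation:
  B5←B0: walk · to B0
  B5←B1: walk B1 to B0
  B5←B2: walk B2 to B0
  B6←B3: walk B3→B1 to B0
  B6←B5: walk B5 to B0
  B7←B5: walk B5 to B0
  B7←B6: walk B6 to B0
  B0: DF=∅
  B1: DF={B5,B6}
  B2: DF={B5}
  B3: DF={B6}
  B4: DF=∅
  B5: DF={B6,B7}
  B6: DF={B7}
  B7: DF=∅

φ for w: defs {B0,B1,B3,B7}
  DF⁺ = {B5,B6,B7}

Answer: ["B5", "B6", "B7"]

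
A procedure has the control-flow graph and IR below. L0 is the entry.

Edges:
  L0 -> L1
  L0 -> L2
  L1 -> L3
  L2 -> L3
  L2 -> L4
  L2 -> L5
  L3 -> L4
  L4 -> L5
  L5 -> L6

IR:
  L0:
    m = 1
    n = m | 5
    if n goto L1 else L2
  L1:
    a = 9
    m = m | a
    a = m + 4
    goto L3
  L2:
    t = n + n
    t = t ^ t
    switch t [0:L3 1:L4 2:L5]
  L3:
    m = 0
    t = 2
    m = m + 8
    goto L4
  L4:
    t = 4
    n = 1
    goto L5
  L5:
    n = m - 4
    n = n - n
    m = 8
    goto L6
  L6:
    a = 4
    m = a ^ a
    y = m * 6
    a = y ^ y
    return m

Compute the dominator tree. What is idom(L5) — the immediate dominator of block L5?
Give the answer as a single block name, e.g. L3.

Answer: L0

Derivation:
idom tree: L1←L0 L2←L0 L3←L0 L4←L0 L5←L0 L6←L5
Dom at joins:
  L3: preds {L1,L2}: {L0,L1} ∩ {L0,L2} = {L0}; idom=L0
  L4: preds {L2,L3}: {L0,L2} ∩ {L0,L3} = {L0}; idom=L0
  L5: preds {L2,L4}: {L0,L2} ∩ {L0,L4} = {L0}; idom=L0

idom(L5) = L0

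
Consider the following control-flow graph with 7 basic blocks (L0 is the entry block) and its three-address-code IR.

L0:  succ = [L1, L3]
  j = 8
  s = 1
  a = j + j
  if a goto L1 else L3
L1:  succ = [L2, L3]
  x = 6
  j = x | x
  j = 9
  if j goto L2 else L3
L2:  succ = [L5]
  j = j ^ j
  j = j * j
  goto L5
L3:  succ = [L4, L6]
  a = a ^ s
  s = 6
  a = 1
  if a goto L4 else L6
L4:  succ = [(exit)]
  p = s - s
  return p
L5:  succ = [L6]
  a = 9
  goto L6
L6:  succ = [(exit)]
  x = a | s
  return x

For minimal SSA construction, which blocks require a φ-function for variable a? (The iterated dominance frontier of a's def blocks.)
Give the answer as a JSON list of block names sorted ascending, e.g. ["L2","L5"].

idom tree: L1←L0 L2←L1 L3←L0 L4←L3 L5←L2 L6←L0
Dom∩ at merges:
  L3: preds {L0,L1}: {L0} ∩ {L0,L1} = {L0}; idom=L0
  L6: preds {L3,L5}: {L0,L3} ∩ {L0,L1,L2,L5} = {L0}; idom=L0

DF derivation:
  L3←L0: walk · to L0
  L3←L1: walk L1 to L0
  L6←L3: walk L3 to L0
  L6←L5: walk L5→L2→L1 to L0
  L0 → ∅
  L1 → {L3,L6}
  L2 → {L6}
  L3 → {L6}
  L4 → ∅
  L5 → {L6}
  L6 → ∅

φ for a: defs {L0,L3,L5}
  DF⁺ = {L6}

Answer: ["L6"]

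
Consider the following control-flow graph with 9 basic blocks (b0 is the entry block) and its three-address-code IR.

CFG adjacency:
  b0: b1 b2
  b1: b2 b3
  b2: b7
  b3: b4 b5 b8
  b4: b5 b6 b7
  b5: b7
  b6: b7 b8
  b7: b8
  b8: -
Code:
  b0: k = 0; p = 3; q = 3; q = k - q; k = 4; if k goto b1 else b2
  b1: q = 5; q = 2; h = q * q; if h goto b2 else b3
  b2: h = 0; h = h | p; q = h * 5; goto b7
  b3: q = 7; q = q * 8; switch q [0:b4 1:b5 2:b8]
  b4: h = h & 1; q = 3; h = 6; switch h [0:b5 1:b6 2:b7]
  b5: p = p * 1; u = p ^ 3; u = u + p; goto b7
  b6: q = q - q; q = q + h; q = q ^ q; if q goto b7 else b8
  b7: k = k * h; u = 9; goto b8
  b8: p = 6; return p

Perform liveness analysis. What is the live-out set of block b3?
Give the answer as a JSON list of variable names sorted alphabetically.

Per-block:
  b0: def={k,p,q} ue=∅
  b1: def={h,q} ue=∅
  b2: def={h,q} ue={p}
  b3: def={q} ue=∅
  b4: def={h,q} ue={h}
  b5: def={p,u} ue={p}
  b6: def={q} ue={h,q}
  b7: def={k,u} ue={h,k}
  b8: def={p} ue=∅

Backward fixpoint:
  live b0: ∅→{k,p}
  live b1: {k,p}→{h,k,p}
  live b2: {k,p}→{h,k}
  live b3: {h,k,p}→{h,k,p}
  live b4: {h,k,p}→{h,k,p,q}
  live b5: {h,k,p}→{h,k}
  live b6: {h,k,q}→{h,k}
  live b7: {h,k}→∅
  live b8: ∅→∅

live-out(b3) = ["h", "k", "p"]

Answer: ["h", "k", "p"]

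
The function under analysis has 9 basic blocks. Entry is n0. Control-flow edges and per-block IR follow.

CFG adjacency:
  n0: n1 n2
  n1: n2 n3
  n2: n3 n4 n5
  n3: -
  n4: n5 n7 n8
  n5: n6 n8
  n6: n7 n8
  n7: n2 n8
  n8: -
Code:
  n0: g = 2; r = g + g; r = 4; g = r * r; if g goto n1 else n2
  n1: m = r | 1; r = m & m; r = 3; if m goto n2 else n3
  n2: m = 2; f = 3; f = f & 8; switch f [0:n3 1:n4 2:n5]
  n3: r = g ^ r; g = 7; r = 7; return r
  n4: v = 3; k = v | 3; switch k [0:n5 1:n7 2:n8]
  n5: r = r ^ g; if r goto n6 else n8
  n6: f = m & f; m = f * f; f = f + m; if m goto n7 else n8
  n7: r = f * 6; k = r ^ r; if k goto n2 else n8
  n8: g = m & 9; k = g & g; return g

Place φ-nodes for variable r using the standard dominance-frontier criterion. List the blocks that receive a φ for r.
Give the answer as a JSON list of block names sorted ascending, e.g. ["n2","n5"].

idom tree: n1←n0 n2←n0 n3←n0 n4←n2 n5←n2 n6←n5 n7←n2 n8←n2
Dom at joins:
  n2: preds {n0,n1,n7}: {n0} ∩ {n0,n1} ∩ {n0,n2,n7} = {n0}; idom=n0
  n3: preds {n1,n2}: {n0,n1} ∩ {n0,n2} = {n0}; idom=n0
  n5: preds {n2,n4}: {n0,n2} ∩ {n0,n2,n4} = {n0,n2}; idom=n2
  n7: preds {n4,n6}: {n0,n2,n4} ∩ {n0,n2,n5,n6} = {n0,n2}; idom=n2
  n8: preds {n4,n5,n6,n7}: {n0,n2,n4} ∩ {n0,n2,n5} ∩ {n0,n2,n5,n6} ∩ {n0,n2,n7} = {n0,n2}; idom=n2

Frontier:
  n2←n0: walk · to n0
  n2←n1: walk n1 to n0
  n2←n7: walk n7→n2 to n0
  n3←n1: walk n1 to n0
  n3←n2: walk n2 to n0
  n5←n2: walk · to n2
  n5←n4: walk n4 to n2
  n7←n4: walk n4 to n2
  n7←n6: walk n6→n5 to n2
  n8←n4: walk n4 to n2
  n8←n5: walk n5 to n2
  n8←n6: walk n6→n5 to n2
  n8←n7: walk n7 to n2
  n0 → ∅
  n1 → {n2,n3}
  n2 → {n2,n3}
  n3 → ∅
  n4 → {n5,n7,n8}
  n5 → {n7,n8}
  n6 → {n7,n8}
  n7 → {n2,n8}
  n8 → ∅

φ for r: defs {n0,n1,n3,n5,n7}
  DF⁺ = {n2,n3,n7,n8}

Answer: ["n2", "n3", "n7", "n8"]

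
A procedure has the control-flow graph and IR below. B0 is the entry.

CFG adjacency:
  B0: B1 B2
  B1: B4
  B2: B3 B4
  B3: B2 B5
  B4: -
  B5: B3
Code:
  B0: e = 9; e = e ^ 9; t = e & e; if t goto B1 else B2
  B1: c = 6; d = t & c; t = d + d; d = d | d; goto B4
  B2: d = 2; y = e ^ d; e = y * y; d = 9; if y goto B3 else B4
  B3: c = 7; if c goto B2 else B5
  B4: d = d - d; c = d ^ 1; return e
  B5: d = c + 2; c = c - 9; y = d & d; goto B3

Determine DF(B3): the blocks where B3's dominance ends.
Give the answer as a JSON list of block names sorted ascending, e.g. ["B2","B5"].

Answer: ["B2", "B3"]

Working:
idom tree: B1←B0 B2←B0 B3←B2 B4←B0 B5←B3
Dom∩ at merges:
  B2: preds {B0,B3}: {B0} ∩ {B0,B2,B3} = {B0}; idom=B0
  B3: preds {B2,B5}: {B0,B2} ∩ {B0,B2,B3,B5} = {B0,B2}; idom=B2
  B4: preds {B1,B2}: {B0,B1} ∩ {B0,B2} = {B0}; idom=B0

Frontier:
  join B2 pred B0: · stop@B0
  join B2 pred B3: B3→B2 stop@B0
  join B3 pred B2: · stop@B2
  join B3 pred B5: B5→B3 stop@B2
  join B4 pred B1: B1 stop@B0
  join B4 pred B2: B2 stop@B0
  B0: DF=∅
  B1: DF={B4}
  B2: DF={B2,B4}
  B3: DF={B2,B3}
  B4: DF=∅
  B5: DF={B3}

DF(B3) = ["B2", "B3"]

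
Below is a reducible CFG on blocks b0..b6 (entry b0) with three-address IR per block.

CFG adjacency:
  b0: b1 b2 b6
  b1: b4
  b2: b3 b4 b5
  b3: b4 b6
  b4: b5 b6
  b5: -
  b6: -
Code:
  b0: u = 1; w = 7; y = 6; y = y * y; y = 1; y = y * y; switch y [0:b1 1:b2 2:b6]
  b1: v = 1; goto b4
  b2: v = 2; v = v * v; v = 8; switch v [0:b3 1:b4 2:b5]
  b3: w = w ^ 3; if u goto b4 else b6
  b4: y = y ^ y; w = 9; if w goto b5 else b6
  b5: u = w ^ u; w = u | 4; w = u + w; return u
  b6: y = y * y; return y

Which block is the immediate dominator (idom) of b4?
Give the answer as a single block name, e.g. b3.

idom tree: b1←b0 b2←b0 b3←b2 b4←b0 b5←b0 b6←b0
Dom at joins:
  b4: preds {b1,b2,b3}: {b0,b1} ∩ {b0,b2} ∩ {b0,b2,b3} = {b0}; idom=b0
  b5: preds {b2,b4}: {b0,b2} ∩ {b0,b4} = {b0}; idom=b0
  b6: preds {b0,b3,b4}: {b0} ∩ {b0,b2,b3} ∩ {b0,b4} = {b0}; idom=b0

idom(b4) = b0

Answer: b0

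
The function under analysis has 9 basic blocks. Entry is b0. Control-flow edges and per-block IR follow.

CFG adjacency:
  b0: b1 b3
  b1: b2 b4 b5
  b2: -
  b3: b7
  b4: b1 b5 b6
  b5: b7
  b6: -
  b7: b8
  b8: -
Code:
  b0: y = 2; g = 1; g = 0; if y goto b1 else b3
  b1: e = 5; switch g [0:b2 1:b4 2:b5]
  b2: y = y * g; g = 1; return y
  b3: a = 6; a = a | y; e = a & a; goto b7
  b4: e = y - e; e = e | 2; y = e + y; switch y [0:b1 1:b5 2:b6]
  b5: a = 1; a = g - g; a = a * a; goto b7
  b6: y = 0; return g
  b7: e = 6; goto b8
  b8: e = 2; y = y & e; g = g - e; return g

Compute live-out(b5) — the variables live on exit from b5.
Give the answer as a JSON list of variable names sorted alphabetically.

def/use:
  b0: def={g,y} ue=∅
  b1: def={e} ue={g}
  b2: def={g,y} ue={g,y}
  b3: def={a,e} ue={y}
  b4: def={e,y} ue={e,y}
  b5: def={a} ue={g}
  b6: def={y} ue={g}
  b7: def={e} ue=∅
  b8: def={e,g,y} ue={g,y}

Backward fixpoint:
  live b0: ∅→{g,y}
  live b1: {g,y}→{e,g,y}
  live b2: {g,y}→∅
  live b3: {g,y}→{g,y}
  live b4: {e,g,y}→{g,y}
  live b5: {g,y}→{g,y}
  live b6: {g}→∅
  live b7: {g,y}→{g,y}
  live b8: {g,y}→∅

live-out(b5) = ["g", "y"]

Answer: ["g", "y"]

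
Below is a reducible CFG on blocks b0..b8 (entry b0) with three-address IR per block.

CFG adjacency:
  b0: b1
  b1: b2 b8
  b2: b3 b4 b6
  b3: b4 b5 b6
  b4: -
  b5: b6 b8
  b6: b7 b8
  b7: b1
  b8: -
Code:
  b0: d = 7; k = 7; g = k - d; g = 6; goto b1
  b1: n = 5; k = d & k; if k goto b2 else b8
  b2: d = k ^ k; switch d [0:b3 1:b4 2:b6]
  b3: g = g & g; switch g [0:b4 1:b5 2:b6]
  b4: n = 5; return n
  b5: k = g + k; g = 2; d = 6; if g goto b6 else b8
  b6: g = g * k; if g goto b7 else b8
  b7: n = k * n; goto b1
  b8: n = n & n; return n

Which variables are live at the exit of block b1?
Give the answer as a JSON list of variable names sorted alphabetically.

Per-block:
  b0: {d,g,k} / ∅
  b1: {k,n} / {d,k}
  b2: {d} / {k}
  b3: {g} / {g}
  b4: {n} / ∅
  b5: {d,g,k} / {g,k}
  b6: {g} / {g,k}
  b7: {n} / {k,n}
  b8: {n} / {n}

Live sets:
  live b0: ∅→{d,g,k}
  live b1: {d,g,k}→{g,k,n}
  live b2: {g,k,n}→{d,g,k,n}
  live b3: {d,g,k,n}→{d,g,k,n}
  live b4: ∅→∅
  live b5: {g,k,n}→{d,g,k,n}
  live b6: {d,g,k,n}→{d,g,k,n}
  live b7: {d,g,k,n}→{d,g,k}
  live b8: {n}→∅

live-out(b1) = ["g", "k", "n"]

Answer: ["g", "k", "n"]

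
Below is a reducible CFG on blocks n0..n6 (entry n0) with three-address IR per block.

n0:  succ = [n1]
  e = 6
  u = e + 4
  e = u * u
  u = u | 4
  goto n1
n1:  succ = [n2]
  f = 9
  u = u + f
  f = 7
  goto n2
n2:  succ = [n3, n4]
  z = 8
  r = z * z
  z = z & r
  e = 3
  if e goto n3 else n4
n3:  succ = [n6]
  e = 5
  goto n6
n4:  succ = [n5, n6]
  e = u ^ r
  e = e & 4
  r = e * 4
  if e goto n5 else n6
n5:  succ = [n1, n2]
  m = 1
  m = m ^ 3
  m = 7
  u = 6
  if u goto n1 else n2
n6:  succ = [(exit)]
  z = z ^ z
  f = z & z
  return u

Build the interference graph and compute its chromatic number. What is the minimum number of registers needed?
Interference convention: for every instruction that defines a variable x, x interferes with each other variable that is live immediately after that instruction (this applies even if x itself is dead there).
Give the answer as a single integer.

Answer: 4

Derivation:
def/use:
  n0 def {e,u} use ∅
  n1 def {f,u} use {u}
  n2 def {e,r,z} use ∅
  n3 def {e} use ∅
  n4 def {e,r} use {r,u}
  n5 def {m,u} use ∅
  n6 def {f,z} use {u,z}

Liveness:
  live n0: ∅→{u}
  live n1: {u}→{u}
  live n2: {u}→{r,u,z}
  live n3: {u,z}→{u,z}
  live n4: {r,u,z}→{u,z}
  live n5: ∅→{u}
  live n6: {u,z}→∅

Interfere edges:
  e↔{r,u,z}
  f↔{u}
  m↔∅
  r↔{e,u,z}
  u↔{e,f,r,z}
  z↔{e,r,u}

Colouring:
  {e,r,u,z} pairwise interfere (4-clique) ⇒ χ ≥ 4
  assign e→R1 f→R1 m→R0 r→R2 u→R0 z→R3 — no edge inside a register ⇒ χ ≤ 4
  χ = 4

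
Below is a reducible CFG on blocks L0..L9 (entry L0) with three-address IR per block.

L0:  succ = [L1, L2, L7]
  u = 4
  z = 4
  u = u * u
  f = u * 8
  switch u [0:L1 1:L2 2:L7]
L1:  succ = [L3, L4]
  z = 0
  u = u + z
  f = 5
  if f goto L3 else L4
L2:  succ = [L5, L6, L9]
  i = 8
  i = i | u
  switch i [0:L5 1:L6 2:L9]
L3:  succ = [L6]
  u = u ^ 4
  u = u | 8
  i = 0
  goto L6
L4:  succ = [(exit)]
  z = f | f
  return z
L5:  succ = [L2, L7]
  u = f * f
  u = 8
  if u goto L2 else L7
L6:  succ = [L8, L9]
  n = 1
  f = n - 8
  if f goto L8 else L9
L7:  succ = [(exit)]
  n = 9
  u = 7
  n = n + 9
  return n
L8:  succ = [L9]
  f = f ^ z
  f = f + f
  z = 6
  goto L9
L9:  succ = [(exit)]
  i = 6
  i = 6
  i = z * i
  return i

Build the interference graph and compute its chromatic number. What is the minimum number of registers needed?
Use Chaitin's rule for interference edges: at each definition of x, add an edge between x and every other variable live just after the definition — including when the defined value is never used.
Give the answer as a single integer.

Block summaries:
  L0: {f,u,z} / ∅
  L1: {f,u,z} / {u}
  L2: {i} / {u}
  L3: {i,u} / {u}
  L4: {z} / {f}
  L5: {u} / {f}
  L6: {f,n} / ∅
  L7: {n,u} / ∅
  L8: {f,z} / {f,z}
  L9: {i} / {z}

Liveness:
  live L0: ∅→{f,u,z}
  live L1: {u}→{f,u,z}
  live L2: {f,u,z}→{f,z}
  live L3: {u,z}→{z}
  live L4: {f}→∅
  live L5: {f,z}→{f,u,z}
  live L6: {z}→{f,z}
  live L7: ∅→∅
  live L8: {f,z}→{z}
  live L9: {z}→∅

Conflict graph:
  f↔{i,u,z}
  i↔{f,u,z}
  n↔{u,z}
  u↔{f,i,n,z}
  z↔{f,i,n,u}

Colouring:
  clique {f,i,u,z} ⇒ need ≥ 4
  4-colouring: c0={u}  c1={z}  c2={f,n}  c3={i}
  χ = 4

Answer: 4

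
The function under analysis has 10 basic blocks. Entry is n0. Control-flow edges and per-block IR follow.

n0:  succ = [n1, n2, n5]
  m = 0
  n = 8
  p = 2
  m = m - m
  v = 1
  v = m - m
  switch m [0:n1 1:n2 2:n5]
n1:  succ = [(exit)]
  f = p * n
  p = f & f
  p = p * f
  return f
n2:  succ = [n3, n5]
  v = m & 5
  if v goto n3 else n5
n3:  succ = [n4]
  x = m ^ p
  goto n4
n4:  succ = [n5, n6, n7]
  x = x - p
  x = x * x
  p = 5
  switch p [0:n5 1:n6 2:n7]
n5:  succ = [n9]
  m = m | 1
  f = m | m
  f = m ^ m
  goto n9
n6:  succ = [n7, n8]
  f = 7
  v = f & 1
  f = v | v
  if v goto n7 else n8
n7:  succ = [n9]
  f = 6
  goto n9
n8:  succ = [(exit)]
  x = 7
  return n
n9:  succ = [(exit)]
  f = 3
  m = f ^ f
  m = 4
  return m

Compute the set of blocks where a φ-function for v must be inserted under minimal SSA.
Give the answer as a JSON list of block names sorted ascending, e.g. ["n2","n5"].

Answer: ["n5", "n7", "n9"]

Analysis:
idom tree: n1←n0 n2←n0 n3←n2 n4←n3 n5←n0 n6←n4 n7←n4 n8←n6 n9←n0
Dom at joins:
  n5: preds {n0,n2,n4}: {n0} ∩ {n0,n2} ∩ {n0,n2,n3,n4} = {n0}; idom=n0
  n7: preds {n4,n6}: {n0,n2,n3,n4} ∩ {n0,n2,n3,n4,n6} = {n0,n2,n3,n4}; idom=n4
  n9: preds {n5,n7}: {n0,n5} ∩ {n0,n2,n3,n4,n7} = {n0}; idom=n0

DF walk-up:
  join n5 pred n0: · stop@n0
  join n5 pred n2: n2 stop@n0
  join n5 pred n4: n4→n3→n2 stop@n0
  join n7 pred n4: · stop@n4
  join n7 pred n6: n6 stop@n4
  join n9 pred n5: n5 stop@n0
  join n9 pred n7: n7→n4→n3→n2 stop@n0
  DF(n0)=∅
  DF(n1)=∅
  DF(n2)={n5,n9}
  DF(n3)={n5,n9}
  DF(n4)={n5,n9}
  DF(n5)={n9}
  DF(n6)={n7}
  DF(n7)={n9}
  DF(n8)=∅
  DF(n9)=∅

φ for v: defs {n0,n2,n6}
  DF⁺ = {n5,n7,n9}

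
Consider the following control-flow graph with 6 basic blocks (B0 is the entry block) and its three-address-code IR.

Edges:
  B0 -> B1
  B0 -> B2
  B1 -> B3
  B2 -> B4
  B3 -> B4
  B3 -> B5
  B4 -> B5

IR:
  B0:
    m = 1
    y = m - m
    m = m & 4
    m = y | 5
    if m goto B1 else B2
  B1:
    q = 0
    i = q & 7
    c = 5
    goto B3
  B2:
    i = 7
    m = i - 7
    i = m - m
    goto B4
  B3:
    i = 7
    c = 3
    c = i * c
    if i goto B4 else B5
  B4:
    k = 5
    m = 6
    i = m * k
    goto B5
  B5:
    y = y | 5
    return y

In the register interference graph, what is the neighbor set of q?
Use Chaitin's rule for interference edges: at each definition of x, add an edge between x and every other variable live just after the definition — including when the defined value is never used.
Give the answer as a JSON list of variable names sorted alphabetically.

Answer: ["y"]

Working:
Block summaries:
  B0 def {m,y} use ∅
  B1 def {c,i,q} use ∅
  B2 def {i,m} use ∅
  B3 def {c,i} use ∅
  B4 def {i,k,m} use ∅
  B5 def {y} use {y}

Backward fixpoint:
  B0: in=∅ out={y}
  B1: in={y} out={y}
  B2: in={y} out={y}
  B3: in={y} out={y}
  B4: in={y} out={y}
  B5: in={y} out=∅

Conflict graph:
  c: {i,y}
  i: {c,y}
  k: {m,y}
  m: {k,y}
  q: {y}
  y: {c,i,k,m,q}

N(q) = ["y"]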